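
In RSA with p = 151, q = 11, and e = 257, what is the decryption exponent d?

φ(n) = (p−1)(q−1) = 150·10 = 1500.
Need d with 257·d ≡ 1 (mod 1500). Apply the extended Euclidean algorithm:
1500 = 5·257 + 215
257 = 1·215 + 42
215 = 5·42 + 5
42 = 8·5 + 2
5 = 2·2 + 1
2 = 2·1 + 0
Back-substitute:
1 = 5 − 2·2
1 = −2·42 + 17·5
1 = 17·215 − 87·42
1 = −87·257 + 104·215
1 = 104·1500 − 607·257
So 257·(-607) ≡ 1 (mod 1500), hence d ≡ -607 ≡ 893 (mod 1500).

893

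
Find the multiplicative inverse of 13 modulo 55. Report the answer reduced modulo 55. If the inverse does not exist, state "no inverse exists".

17

gcd(55, 13) by repeated division:
55 = 4·13 + 3
13 = 4·3 + 1
3 = 3·1 + 0
Since gcd(13, 55) = 1, back-substitute to write 1 as a combination:
1 = 13 − 4·3
1 = −4·55 + 17·13
So 13·17 ≡ 1 (mod 55).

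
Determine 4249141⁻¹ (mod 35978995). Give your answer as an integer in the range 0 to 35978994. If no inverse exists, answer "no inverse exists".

no inverse exists

Compute gcd(4249141, 35978995):
35978995 = 8·4249141 + 1985867
4249141 = 2·1985867 + 277407
1985867 = 7·277407 + 44018
277407 = 6·44018 + 13299
44018 = 3·13299 + 4121
13299 = 3·4121 + 936
4121 = 4·936 + 377
936 = 2·377 + 182
377 = 2·182 + 13
182 = 14·13 + 0
The gcd is 13, not 1, hence no inverse exists.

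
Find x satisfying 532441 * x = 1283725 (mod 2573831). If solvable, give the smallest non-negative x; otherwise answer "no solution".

gcd(532441, 2573831):
2573831 = 4×532441 + 444067
532441 = 1×444067 + 88374
444067 = 5×88374 + 2197
88374 = 40×2197 + 494
2197 = 4×494 + 221
494 = 2×221 + 52
221 = 4×52 + 13
52 = 4×13 + 0
gcd = 13, but 13 ∤ 1283725, so the congruence has no solution.

no solution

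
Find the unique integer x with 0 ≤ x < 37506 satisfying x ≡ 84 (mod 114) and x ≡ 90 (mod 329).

6012

Write x = 84 + 114·k. Then 114·k ≡ 90 − 84 ≡ 6 (mod 329).
Need 114⁻¹ mod 329. Extended Euclid on (329, 114):
329 = 2×114 + 101
114 = 1×101 + 13
101 = 7×13 + 10
13 = 1×10 + 3
10 = 3×3 + 1
3 = 3×1 + 0
Back-substitute:
1 = 10 − 3·3
1 = −3·13 + 4·10
1 = 4·101 − 31·13
1 = −31·114 + 35·101
1 = 35·329 − 101·114
114⁻¹ ≡ 228 (mod 329), so k ≡ 228·6 ≡ 52 (mod 329).
x = 84 + 114·52 = 6012.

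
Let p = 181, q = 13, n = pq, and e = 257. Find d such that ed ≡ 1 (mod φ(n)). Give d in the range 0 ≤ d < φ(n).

φ(n) = (p−1)(q−1) = 180·12 = 2160.
Need d with 257·d ≡ 1 (mod 2160). Apply the extended Euclidean algorithm:
2160 = 8*257 + 104
257 = 2*104 + 49
104 = 2*49 + 6
49 = 8*6 + 1
6 = 6*1 + 0
Back-substitute:
1 = 49 − 8·6
1 = −8·104 + 17·49
1 = 17·257 − 42·104
1 = −42·2160 + 353·257
So 257·353 ≡ 1 (mod 2160), hence d = 353.

353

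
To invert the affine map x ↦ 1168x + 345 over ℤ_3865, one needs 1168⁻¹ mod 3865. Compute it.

182

Extended Euclidean algorithm:
3865 = 3*1168 + 361
1168 = 3*361 + 85
361 = 4*85 + 21
85 = 4*21 + 1
21 = 21*1 + 0
Since gcd(1168, 3865) = 1, back-substitute to write 1 as a combination:
1 = 85 − 4·21
1 = −4·361 + 17·85
1 = 17·1168 − 55·361
1 = −55·3865 + 182·1168
So 1168·182 ≡ 1 (mod 3865).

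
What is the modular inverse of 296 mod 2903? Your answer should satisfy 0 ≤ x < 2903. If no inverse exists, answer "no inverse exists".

gcd(2903, 296) by repeated division:
2903 = 9*296 + 239
296 = 1*239 + 57
239 = 4*57 + 11
57 = 5*11 + 2
11 = 5*2 + 1
2 = 2*1 + 0
The gcd is 1. Working backward:
1 = 11 − 5·2
1 = −5·57 + 26·11
1 = 26·239 − 109·57
1 = −109·296 + 135·239
1 = 135·2903 − 1324·296
Thus 296·(-1324) ≡ 1 (mod 2903); reducing, -1324 mod 2903 = 1579.

1579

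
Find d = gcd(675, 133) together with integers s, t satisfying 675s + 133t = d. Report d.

Repeated division:
675 = 5·133 + 10
133 = 13·10 + 3
10 = 3·3 + 1
3 = 3·1 + 0
gcd(675, 133) = 1.
Back-substituting:
1 = 10 − 3·3
1 = −3·133 + 40·10
1 = 40·675 − 203·133
So 1 = (40)·675 + (-203)·133.

1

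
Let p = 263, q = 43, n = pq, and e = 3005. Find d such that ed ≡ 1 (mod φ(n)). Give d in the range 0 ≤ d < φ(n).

φ(n) = (p−1)(q−1) = 262·42 = 11004.
Need d with 3005·d ≡ 1 (mod 11004). Apply the extended Euclidean algorithm:
11004 = 3·3005 + 1989
3005 = 1·1989 + 1016
1989 = 1·1016 + 973
1016 = 1·973 + 43
973 = 22·43 + 27
43 = 1·27 + 16
27 = 1·16 + 11
16 = 1·11 + 5
11 = 2·5 + 1
5 = 5·1 + 0
Back-substitute:
1 = 11 − 2·5
1 = −2·16 + 3·11
1 = 3·27 − 5·16
1 = −5·43 + 8·27
1 = 8·973 − 181·43
1 = −181·1016 + 189·973
1 = 189·1989 − 370·1016
1 = −370·3005 + 559·1989
1 = 559·11004 − 2047·3005
So 3005·(-2047) ≡ 1 (mod 11004), hence d ≡ -2047 ≡ 8957 (mod 11004).

8957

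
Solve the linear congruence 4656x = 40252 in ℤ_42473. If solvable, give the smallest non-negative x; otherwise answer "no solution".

First find gcd(4656, 42473):
42473 = 9*4656 + 569
4656 = 8*569 + 104
569 = 5*104 + 49
104 = 2*49 + 6
49 = 8*6 + 1
6 = 6*1 + 0
gcd = 1, so a unique solution mod 42473 exists.
Back-substitute for the Bézout coefficients:
1 = 49 − 8·6
1 = −8·104 + 17·49
1 = 17·569 − 93·104
1 = −93·4656 + 761·569
1 = 761·42473 − 6942·4656
So 4656·(-6942) ≡ 1 (mod 42473), giving 4656⁻¹ ≡ 35531.
x ≡ 4656⁻¹·40252 ≡ 35531·40252 ≡ 483 (mod 42473).

483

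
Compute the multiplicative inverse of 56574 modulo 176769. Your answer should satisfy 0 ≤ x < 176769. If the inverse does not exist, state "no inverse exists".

Euclidean algorithm on 176769, 56574:
176769 = 3×56574 + 7047
56574 = 8×7047 + 198
7047 = 35×198 + 117
198 = 1×117 + 81
117 = 1×81 + 36
81 = 2×36 + 9
36 = 4×9 + 0
Since gcd = 9 > 1, 56574 is not a unit mod 176769.

no inverse exists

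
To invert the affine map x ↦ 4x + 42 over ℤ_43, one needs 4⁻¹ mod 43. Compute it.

11

Run Euclid on (43, 4):
43 = 10·4 + 3
4 = 1·3 + 1
3 = 3·1 + 0
gcd = 1, so the inverse exists. Back-substitute:
1 = 4 − 3
1 = −43 + 11·4
So 4·11 ≡ 1 (mod 43).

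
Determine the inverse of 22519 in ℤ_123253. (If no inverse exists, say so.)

Extended Euclidean algorithm:
123253 = 5×22519 + 10658
22519 = 2×10658 + 1203
10658 = 8×1203 + 1034
1203 = 1×1034 + 169
1034 = 6×169 + 20
169 = 8×20 + 9
20 = 2×9 + 2
9 = 4×2 + 1
2 = 2×1 + 0
The gcd is 1. Working backward:
1 = 9 − 4·2
1 = −4·20 + 9·9
1 = 9·169 − 76·20
1 = −76·1034 + 465·169
1 = 465·1203 − 541·1034
1 = −541·10658 + 4793·1203
1 = 4793·22519 − 10127·10658
1 = −10127·123253 + 55428·22519
So 22519·55428 ≡ 1 (mod 123253).

55428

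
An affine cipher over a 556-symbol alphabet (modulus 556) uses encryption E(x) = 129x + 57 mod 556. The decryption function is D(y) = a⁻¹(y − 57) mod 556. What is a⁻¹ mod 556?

125

gcd(556, 129) by repeated division:
556 = 4·129 + 40
129 = 3·40 + 9
40 = 4·9 + 4
9 = 2·4 + 1
4 = 4·1 + 0
gcd = 1, so the inverse exists. Back-substitute:
1 = 9 − 2·4
1 = −2·40 + 9·9
1 = 9·129 − 29·40
1 = −29·556 + 125·129
So 129·125 ≡ 1 (mod 556).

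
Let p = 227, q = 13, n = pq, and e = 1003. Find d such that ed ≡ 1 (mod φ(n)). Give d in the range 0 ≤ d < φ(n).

2155

φ(n) = (p−1)(q−1) = 226·12 = 2712.
Need d with 1003·d ≡ 1 (mod 2712). Apply the extended Euclidean algorithm:
2712 = 2×1003 + 706
1003 = 1×706 + 297
706 = 2×297 + 112
297 = 2×112 + 73
112 = 1×73 + 39
73 = 1×39 + 34
39 = 1×34 + 5
34 = 6×5 + 4
5 = 1×4 + 1
4 = 4×1 + 0
Back-substitute:
1 = 5 − 4
1 = −34 + 7·5
1 = 7·39 − 8·34
1 = −8·73 + 15·39
1 = 15·112 − 23·73
1 = −23·297 + 61·112
1 = 61·706 − 145·297
1 = −145·1003 + 206·706
1 = 206·2712 − 557·1003
So 1003·(-557) ≡ 1 (mod 2712), hence d ≡ -557 ≡ 2155 (mod 2712).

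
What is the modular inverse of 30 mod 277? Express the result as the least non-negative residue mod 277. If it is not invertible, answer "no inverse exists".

Extended Euclidean algorithm:
277 = 9*30 + 7
30 = 4*7 + 2
7 = 3*2 + 1
2 = 2*1 + 0
Since gcd(30, 277) = 1, back-substitute to write 1 as a combination:
1 = 7 − 3·2
1 = −3·30 + 13·7
1 = 13·277 − 120·30
Thus 30·(-120) ≡ 1 (mod 277); reducing, -120 mod 277 = 157.

157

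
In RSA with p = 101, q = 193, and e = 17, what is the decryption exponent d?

13553

φ(n) = (p−1)(q−1) = 100·192 = 19200.
Need d with 17·d ≡ 1 (mod 19200). Apply the extended Euclidean algorithm:
19200 = 1129·17 + 7
17 = 2·7 + 3
7 = 2·3 + 1
3 = 3·1 + 0
Back-substitute:
1 = 7 − 2·3
1 = −2·17 + 5·7
1 = 5·19200 − 5647·17
So 17·(-5647) ≡ 1 (mod 19200), hence d ≡ -5647 ≡ 13553 (mod 19200).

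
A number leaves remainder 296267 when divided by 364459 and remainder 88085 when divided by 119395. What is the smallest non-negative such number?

Write x = 296267 + 364459·k. Then 364459·k ≡ 88085 − 296267 ≡ 30608 (mod 119395).
Need 364459⁻¹ mod 119395. Extended Euclid on (119395, 6274):
119395 = 19×6274 + 189
6274 = 33×189 + 37
189 = 5×37 + 4
37 = 9×4 + 1
4 = 4×1 + 0
Back-substitute:
1 = 37 − 9·4
1 = −9·189 + 46·37
1 = 46·6274 − 1527·189
1 = −1527·119395 + 29059·6274
364459⁻¹ ≡ 29059 (mod 119395), so k ≡ 29059·30608 ≡ 64517 (mod 119395).
x = 296267 + 364459·64517 = 23514097570.

23514097570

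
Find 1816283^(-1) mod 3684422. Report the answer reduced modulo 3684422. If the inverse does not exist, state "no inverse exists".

no inverse exists

Euclidean algorithm on 3684422, 1816283:
3684422 = 2*1816283 + 51856
1816283 = 35*51856 + 1323
51856 = 39*1323 + 259
1323 = 5*259 + 28
259 = 9*28 + 7
28 = 4*7 + 0
The gcd is 7, not 1, hence no inverse exists.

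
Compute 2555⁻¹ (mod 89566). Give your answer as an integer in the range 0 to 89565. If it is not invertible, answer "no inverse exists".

Run Euclid on (89566, 2555):
89566 = 35·2555 + 141
2555 = 18·141 + 17
141 = 8·17 + 5
17 = 3·5 + 2
5 = 2·2 + 1
2 = 2·1 + 0
The gcd is 1. Working backward:
1 = 5 − 2·2
1 = −2·17 + 7·5
1 = 7·141 − 58·17
1 = −58·2555 + 1051·141
1 = 1051·89566 − 36843·2555
Thus 2555·(-36843) ≡ 1 (mod 89566); reducing, -36843 mod 89566 = 52723.

52723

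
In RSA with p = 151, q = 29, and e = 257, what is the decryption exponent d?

1193

φ(n) = (p−1)(q−1) = 150·28 = 4200.
Need d with 257·d ≡ 1 (mod 4200). Apply the extended Euclidean algorithm:
4200 = 16*257 + 88
257 = 2*88 + 81
88 = 1*81 + 7
81 = 11*7 + 4
7 = 1*4 + 3
4 = 1*3 + 1
3 = 3*1 + 0
Back-substitute:
1 = 4 − 3
1 = −7 + 2·4
1 = 2·81 − 23·7
1 = −23·88 + 25·81
1 = 25·257 − 73·88
1 = −73·4200 + 1193·257
So 257·1193 ≡ 1 (mod 4200), hence d = 1193.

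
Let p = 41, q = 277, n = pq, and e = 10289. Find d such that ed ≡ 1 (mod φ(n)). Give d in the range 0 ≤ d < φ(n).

7409

φ(n) = (p−1)(q−1) = 40·276 = 11040.
Need d with 10289·d ≡ 1 (mod 11040). Apply the extended Euclidean algorithm:
11040 = 1*10289 + 751
10289 = 13*751 + 526
751 = 1*526 + 225
526 = 2*225 + 76
225 = 2*76 + 73
76 = 1*73 + 3
73 = 24*3 + 1
3 = 3*1 + 0
Back-substitute:
1 = 73 − 24·3
1 = −24·76 + 25·73
1 = 25·225 − 74·76
1 = −74·526 + 173·225
1 = 173·751 − 247·526
1 = −247·10289 + 3384·751
1 = 3384·11040 − 3631·10289
So 10289·(-3631) ≡ 1 (mod 11040), hence d ≡ -3631 ≡ 7409 (mod 11040).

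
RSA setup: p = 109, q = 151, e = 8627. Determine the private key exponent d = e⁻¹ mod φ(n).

φ(n) = (p−1)(q−1) = 108·150 = 16200.
Need d with 8627·d ≡ 1 (mod 16200). Apply the extended Euclidean algorithm:
16200 = 1·8627 + 7573
8627 = 1·7573 + 1054
7573 = 7·1054 + 195
1054 = 5·195 + 79
195 = 2·79 + 37
79 = 2·37 + 5
37 = 7·5 + 2
5 = 2·2 + 1
2 = 2·1 + 0
Back-substitute:
1 = 5 − 2·2
1 = −2·37 + 15·5
1 = 15·79 − 32·37
1 = −32·195 + 79·79
1 = 79·1054 − 427·195
1 = −427·7573 + 3068·1054
1 = 3068·8627 − 3495·7573
1 = −3495·16200 + 6563·8627
So 8627·6563 ≡ 1 (mod 16200), hence d = 6563.

6563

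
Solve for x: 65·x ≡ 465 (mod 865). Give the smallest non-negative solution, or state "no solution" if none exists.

87

First find gcd(65, 865):
865 = 13·65 + 20
65 = 3·20 + 5
20 = 4·5 + 0
gcd = 5 and 5 | 465, so solutions exist. Divide through by 5: 13x ≡ 93 (mod 173).
Now find 13⁻¹ mod 173:
173 = 13*13 + 4
13 = 3*4 + 1
4 = 4*1 + 0
Back-substitute:
1 = 13 − 3·4
1 = −3·173 + 40·13
So 13⁻¹ ≡ 40 (mod 173).
Then x ≡ 40·93 ≡ 87 (mod 173); the smallest non-negative solution is x = 87.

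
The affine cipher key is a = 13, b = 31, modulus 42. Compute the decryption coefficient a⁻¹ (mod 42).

13

Run Euclid on (42, 13):
42 = 3·13 + 3
13 = 4·3 + 1
3 = 3·1 + 0
Since gcd(13, 42) = 1, back-substitute to write 1 as a combination:
1 = 13 − 4·3
1 = −4·42 + 13·13
So 13·13 ≡ 1 (mod 42).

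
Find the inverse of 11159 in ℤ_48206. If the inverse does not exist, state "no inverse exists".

37255

Run Euclid on (48206, 11159):
48206 = 4*11159 + 3570
11159 = 3*3570 + 449
3570 = 7*449 + 427
449 = 1*427 + 22
427 = 19*22 + 9
22 = 2*9 + 4
9 = 2*4 + 1
4 = 4*1 + 0
Since gcd(11159, 48206) = 1, back-substitute to write 1 as a combination:
1 = 9 − 2·4
1 = −2·22 + 5·9
1 = 5·427 − 97·22
1 = −97·449 + 102·427
1 = 102·3570 − 811·449
1 = −811·11159 + 2535·3570
1 = 2535·48206 − 10951·11159
So 11159·(-10951) ≡ 1 (mod 48206), and -10951 ≡ 37255 (mod 48206).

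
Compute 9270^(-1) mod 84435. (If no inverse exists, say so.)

Euclidean algorithm on 84435, 9270:
84435 = 9×9270 + 1005
9270 = 9×1005 + 225
1005 = 4×225 + 105
225 = 2×105 + 15
105 = 7×15 + 0
gcd(9270, 84435) = 15 ≠ 1, so 9270 has no multiplicative inverse modulo 84435.

no inverse exists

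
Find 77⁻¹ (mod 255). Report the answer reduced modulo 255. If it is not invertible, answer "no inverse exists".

53

gcd(255, 77) by repeated division:
255 = 3·77 + 24
77 = 3·24 + 5
24 = 4·5 + 4
5 = 1·4 + 1
4 = 4·1 + 0
gcd = 1, so the inverse exists. Back-substitute:
1 = 5 − 4
1 = −24 + 5·5
1 = 5·77 − 16·24
1 = −16·255 + 53·77
So 77·53 ≡ 1 (mod 255).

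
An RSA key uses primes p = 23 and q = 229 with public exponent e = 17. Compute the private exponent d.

4721

φ(n) = (p−1)(q−1) = 22·228 = 5016.
Need d with 17·d ≡ 1 (mod 5016). Apply the extended Euclidean algorithm:
5016 = 295×17 + 1
17 = 17×1 + 0
Back-substitute:
1 = 5016 − 295·17
So 17·(-295) ≡ 1 (mod 5016), hence d ≡ -295 ≡ 4721 (mod 5016).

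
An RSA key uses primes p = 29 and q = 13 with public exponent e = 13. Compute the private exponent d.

φ(n) = (p−1)(q−1) = 28·12 = 336.
Need d with 13·d ≡ 1 (mod 336). Apply the extended Euclidean algorithm:
336 = 25*13 + 11
13 = 1*11 + 2
11 = 5*2 + 1
2 = 2*1 + 0
Back-substitute:
1 = 11 − 5·2
1 = −5·13 + 6·11
1 = 6·336 − 155·13
So 13·(-155) ≡ 1 (mod 336), hence d ≡ -155 ≡ 181 (mod 336).

181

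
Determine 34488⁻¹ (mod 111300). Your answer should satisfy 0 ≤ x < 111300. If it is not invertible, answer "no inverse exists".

no inverse exists

Compute gcd(34488, 111300):
111300 = 3*34488 + 7836
34488 = 4*7836 + 3144
7836 = 2*3144 + 1548
3144 = 2*1548 + 48
1548 = 32*48 + 12
48 = 4*12 + 0
gcd(34488, 111300) = 12 ≠ 1, so 34488 has no multiplicative inverse modulo 111300.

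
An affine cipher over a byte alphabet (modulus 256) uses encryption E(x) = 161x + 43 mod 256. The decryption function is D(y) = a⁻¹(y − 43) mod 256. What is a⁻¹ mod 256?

97

Extended Euclidean algorithm:
256 = 1×161 + 95
161 = 1×95 + 66
95 = 1×66 + 29
66 = 2×29 + 8
29 = 3×8 + 5
8 = 1×5 + 3
5 = 1×3 + 2
3 = 1×2 + 1
2 = 2×1 + 0
gcd = 1, so the inverse exists. Back-substitute:
1 = 3 − 2
1 = −5 + 2·3
1 = 2·8 − 3·5
1 = −3·29 + 11·8
1 = 11·66 − 25·29
1 = −25·95 + 36·66
1 = 36·161 − 61·95
1 = −61·256 + 97·161
So 161·97 ≡ 1 (mod 256).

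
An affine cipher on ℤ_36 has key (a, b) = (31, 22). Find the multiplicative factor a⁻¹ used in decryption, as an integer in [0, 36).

7

gcd(36, 31) by repeated division:
36 = 1·31 + 5
31 = 6·5 + 1
5 = 5·1 + 0
The gcd is 1. Working backward:
1 = 31 − 6·5
1 = −6·36 + 7·31
So 31·7 ≡ 1 (mod 36).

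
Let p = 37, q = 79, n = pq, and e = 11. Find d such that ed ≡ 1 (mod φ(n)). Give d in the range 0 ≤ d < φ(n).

φ(n) = (p−1)(q−1) = 36·78 = 2808.
Need d with 11·d ≡ 1 (mod 2808). Apply the extended Euclidean algorithm:
2808 = 255*11 + 3
11 = 3*3 + 2
3 = 1*2 + 1
2 = 2*1 + 0
Back-substitute:
1 = 3 − 2
1 = −11 + 4·3
1 = 4·2808 − 1021·11
So 11·(-1021) ≡ 1 (mod 2808), hence d ≡ -1021 ≡ 1787 (mod 2808).

1787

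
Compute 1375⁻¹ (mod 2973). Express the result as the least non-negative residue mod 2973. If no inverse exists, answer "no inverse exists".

2893

Apply the Euclidean algorithm to 2973 and 1375:
2973 = 2·1375 + 223
1375 = 6·223 + 37
223 = 6·37 + 1
37 = 37·1 + 0
Since gcd(1375, 2973) = 1, back-substitute to write 1 as a combination:
1 = 223 − 6·37
1 = −6·1375 + 37·223
1 = 37·2973 − 80·1375
Thus 1375·(-80) ≡ 1 (mod 2973); reducing, -80 mod 2973 = 2893.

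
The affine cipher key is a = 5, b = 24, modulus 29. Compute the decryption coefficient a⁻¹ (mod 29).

6

Run Euclid on (29, 5):
29 = 5*5 + 4
5 = 1*4 + 1
4 = 4*1 + 0
gcd = 1, so the inverse exists. Back-substitute:
1 = 5 − 4
1 = −29 + 6·5
So 5·6 ≡ 1 (mod 29).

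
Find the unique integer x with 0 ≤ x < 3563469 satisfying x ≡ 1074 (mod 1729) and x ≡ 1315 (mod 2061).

3187621

Write x = 1074 + 1729·k. Then 1729·k ≡ 1315 − 1074 ≡ 241 (mod 2061).
Need 1729⁻¹ mod 2061. Extended Euclid on (2061, 1729):
2061 = 1*1729 + 332
1729 = 5*332 + 69
332 = 4*69 + 56
69 = 1*56 + 13
56 = 4*13 + 4
13 = 3*4 + 1
4 = 4*1 + 0
Back-substitute:
1 = 13 − 3·4
1 = −3·56 + 13·13
1 = 13·69 − 16·56
1 = −16·332 + 77·69
1 = 77·1729 − 401·332
1 = −401·2061 + 478·1729
1729⁻¹ ≡ 478 (mod 2061), so k ≡ 478·241 ≡ 1843 (mod 2061).
x = 1074 + 1729·1843 = 3187621.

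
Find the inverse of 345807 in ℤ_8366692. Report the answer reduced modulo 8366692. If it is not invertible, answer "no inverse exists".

Apply the Euclidean algorithm to 8366692 and 345807:
8366692 = 24×345807 + 67324
345807 = 5×67324 + 9187
67324 = 7×9187 + 3015
9187 = 3×3015 + 142
3015 = 21×142 + 33
142 = 4×33 + 10
33 = 3×10 + 3
10 = 3×3 + 1
3 = 3×1 + 0
The gcd is 1. Working backward:
1 = 10 − 3·3
1 = −3·33 + 10·10
1 = 10·142 − 43·33
1 = −43·3015 + 913·142
1 = 913·9187 − 2782·3015
1 = −2782·67324 + 20387·9187
1 = 20387·345807 − 104717·67324
1 = −104717·8366692 + 2533595·345807
So 345807·2533595 ≡ 1 (mod 8366692).

2533595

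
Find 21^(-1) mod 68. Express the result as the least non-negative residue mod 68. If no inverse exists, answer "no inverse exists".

13

Extended Euclidean algorithm:
68 = 3*21 + 5
21 = 4*5 + 1
5 = 5*1 + 0
The gcd is 1. Working backward:
1 = 21 − 4·5
1 = −4·68 + 13·21
So 21·13 ≡ 1 (mod 68).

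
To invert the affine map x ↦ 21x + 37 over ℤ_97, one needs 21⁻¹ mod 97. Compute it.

37

Apply the Euclidean algorithm to 97 and 21:
97 = 4·21 + 13
21 = 1·13 + 8
13 = 1·8 + 5
8 = 1·5 + 3
5 = 1·3 + 2
3 = 1·2 + 1
2 = 2·1 + 0
The gcd is 1. Working backward:
1 = 3 − 2
1 = −5 + 2·3
1 = 2·8 − 3·5
1 = −3·13 + 5·8
1 = 5·21 − 8·13
1 = −8·97 + 37·21
So 21·37 ≡ 1 (mod 97).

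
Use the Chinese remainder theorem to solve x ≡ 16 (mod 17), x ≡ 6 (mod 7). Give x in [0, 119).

118

Write x = 16 + 17·k. Then 17·k ≡ 6 − 16 ≡ 4 (mod 7).
Need 17⁻¹ mod 7. Extended Euclid on (7, 3):
7 = 2*3 + 1
3 = 3*1 + 0
Back-substitute:
1 = 7 − 2·3
17⁻¹ ≡ 5 (mod 7), so k ≡ 5·4 ≡ 6 (mod 7).
x = 16 + 17·6 = 118.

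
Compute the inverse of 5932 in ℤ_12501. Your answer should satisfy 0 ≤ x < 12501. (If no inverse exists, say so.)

12187

gcd(12501, 5932) by repeated division:
12501 = 2×5932 + 637
5932 = 9×637 + 199
637 = 3×199 + 40
199 = 4×40 + 39
40 = 1×39 + 1
39 = 39×1 + 0
Since gcd(5932, 12501) = 1, back-substitute to write 1 as a combination:
1 = 40 − 39
1 = −199 + 5·40
1 = 5·637 − 16·199
1 = −16·5932 + 149·637
1 = 149·12501 − 314·5932
So 5932·(-314) ≡ 1 (mod 12501), and -314 ≡ 12187 (mod 12501).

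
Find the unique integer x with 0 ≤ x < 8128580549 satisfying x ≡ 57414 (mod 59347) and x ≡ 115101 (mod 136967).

3956543863

Write x = 57414 + 59347·k. Then 59347·k ≡ 115101 − 57414 ≡ 57687 (mod 136967).
Need 59347⁻¹ mod 136967. Extended Euclid on (136967, 59347):
136967 = 2*59347 + 18273
59347 = 3*18273 + 4528
18273 = 4*4528 + 161
4528 = 28*161 + 20
161 = 8*20 + 1
20 = 20*1 + 0
Back-substitute:
1 = 161 − 8·20
1 = −8·4528 + 225·161
1 = 225·18273 − 908·4528
1 = −908·59347 + 2949·18273
1 = 2949·136967 − 6806·59347
59347⁻¹ ≡ 130161 (mod 136967), so k ≡ 130161·57687 ≡ 66667 (mod 136967).
x = 57414 + 59347·66667 = 3956543863.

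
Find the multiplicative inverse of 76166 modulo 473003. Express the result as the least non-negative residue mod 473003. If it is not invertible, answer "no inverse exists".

233384

gcd(473003, 76166) by repeated division:
473003 = 6·76166 + 16007
76166 = 4·16007 + 12138
16007 = 1·12138 + 3869
12138 = 3·3869 + 531
3869 = 7·531 + 152
531 = 3·152 + 75
152 = 2·75 + 2
75 = 37·2 + 1
2 = 2·1 + 0
Since gcd(76166, 473003) = 1, back-substitute to write 1 as a combination:
1 = 75 − 37·2
1 = −37·152 + 75·75
1 = 75·531 − 262·152
1 = −262·3869 + 1909·531
1 = 1909·12138 − 5989·3869
1 = −5989·16007 + 7898·12138
1 = 7898·76166 − 37581·16007
1 = −37581·473003 + 233384·76166
So 76166·233384 ≡ 1 (mod 473003).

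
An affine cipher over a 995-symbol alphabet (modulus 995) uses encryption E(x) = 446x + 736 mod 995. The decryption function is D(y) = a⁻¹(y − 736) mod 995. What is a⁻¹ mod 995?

966

Apply the Euclidean algorithm to 995 and 446:
995 = 2*446 + 103
446 = 4*103 + 34
103 = 3*34 + 1
34 = 34*1 + 0
Since gcd(446, 995) = 1, back-substitute to write 1 as a combination:
1 = 103 − 3·34
1 = −3·446 + 13·103
1 = 13·995 − 29·446
Thus 446·(-29) ≡ 1 (mod 995); reducing, -29 mod 995 = 966.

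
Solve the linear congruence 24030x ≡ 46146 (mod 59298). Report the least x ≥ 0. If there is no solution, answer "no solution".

34

First find gcd(24030, 59298):
59298 = 2·24030 + 11238
24030 = 2·11238 + 1554
11238 = 7·1554 + 360
1554 = 4·360 + 114
360 = 3·114 + 18
114 = 6·18 + 6
18 = 3·6 + 0
gcd = 6 and 6 | 46146, so solutions exist. Divide through by 6: 4005x ≡ 7691 (mod 9883).
Now find 4005⁻¹ mod 9883:
9883 = 2×4005 + 1873
4005 = 2×1873 + 259
1873 = 7×259 + 60
259 = 4×60 + 19
60 = 3×19 + 3
19 = 6×3 + 1
3 = 3×1 + 0
Back-substitute:
1 = 19 − 6·3
1 = −6·60 + 19·19
1 = 19·259 − 82·60
1 = −82·1873 + 593·259
1 = 593·4005 − 1268·1873
1 = −1268·9883 + 3129·4005
So 4005⁻¹ ≡ 3129 (mod 9883).
Then x ≡ 3129·7691 ≡ 34 (mod 9883); the smallest non-negative solution is x = 34.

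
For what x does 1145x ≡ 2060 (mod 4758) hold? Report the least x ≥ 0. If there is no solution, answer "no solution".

First find gcd(1145, 4758):
4758 = 4×1145 + 178
1145 = 6×178 + 77
178 = 2×77 + 24
77 = 3×24 + 5
24 = 4×5 + 4
5 = 1×4 + 1
4 = 4×1 + 0
gcd = 1, so a unique solution mod 4758 exists.
Back-substitute for the Bézout coefficients:
1 = 5 − 4
1 = −24 + 5·5
1 = 5·77 − 16·24
1 = −16·178 + 37·77
1 = 37·1145 − 238·178
1 = −238·4758 + 989·1145
So 1145·(989) ≡ 1 (mod 4758), giving 1145⁻¹ ≡ 989.
x ≡ 1145⁻¹·2060 ≡ 989·2060 ≡ 916 (mod 4758).

916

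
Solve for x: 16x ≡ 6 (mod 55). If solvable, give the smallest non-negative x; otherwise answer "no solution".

21

First find gcd(16, 55):
55 = 3×16 + 7
16 = 2×7 + 2
7 = 3×2 + 1
2 = 2×1 + 0
gcd = 1, so a unique solution mod 55 exists.
Back-substitute for the Bézout coefficients:
1 = 7 − 3·2
1 = −3·16 + 7·7
1 = 7·55 − 24·16
So 16·(-24) ≡ 1 (mod 55), giving 16⁻¹ ≡ 31.
x ≡ 16⁻¹·6 ≡ 31·6 ≡ 21 (mod 55).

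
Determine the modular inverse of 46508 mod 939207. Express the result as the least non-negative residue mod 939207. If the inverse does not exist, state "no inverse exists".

172643

Run Euclid on (939207, 46508):
939207 = 20*46508 + 9047
46508 = 5*9047 + 1273
9047 = 7*1273 + 136
1273 = 9*136 + 49
136 = 2*49 + 38
49 = 1*38 + 11
38 = 3*11 + 5
11 = 2*5 + 1
5 = 5*1 + 0
gcd = 1, so the inverse exists. Back-substitute:
1 = 11 − 2·5
1 = −2·38 + 7·11
1 = 7·49 − 9·38
1 = −9·136 + 25·49
1 = 25·1273 − 234·136
1 = −234·9047 + 1663·1273
1 = 1663·46508 − 8549·9047
1 = −8549·939207 + 172643·46508
So 46508·172643 ≡ 1 (mod 939207).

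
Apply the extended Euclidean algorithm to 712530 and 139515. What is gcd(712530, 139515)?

Euclidean algorithm:
712530 = 5·139515 + 14955
139515 = 9·14955 + 4920
14955 = 3·4920 + 195
4920 = 25·195 + 45
195 = 4·45 + 15
45 = 3·15 + 0
gcd(712530, 139515) = 15.
Back-substituting:
15 = 195 − 4·45
15 = −4·4920 + 101·195
15 = 101·14955 − 307·4920
15 = −307·139515 + 2864·14955
15 = 2864·712530 − 14627·139515
So 15 = (2864)·712530 + (-14627)·139515.

15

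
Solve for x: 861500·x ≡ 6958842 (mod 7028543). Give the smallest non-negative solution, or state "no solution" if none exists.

2335834

First find gcd(861500, 7028543):
7028543 = 8*861500 + 136543
861500 = 6*136543 + 42242
136543 = 3*42242 + 9817
42242 = 4*9817 + 2974
9817 = 3*2974 + 895
2974 = 3*895 + 289
895 = 3*289 + 28
289 = 10*28 + 9
28 = 3*9 + 1
9 = 9*1 + 0
gcd = 1, so a unique solution mod 7028543 exists.
Back-substitute for the Bézout coefficients:
1 = 28 − 3·9
1 = −3·289 + 31·28
1 = 31·895 − 96·289
1 = −96·2974 + 319·895
1 = 319·9817 − 1053·2974
1 = −1053·42242 + 4531·9817
1 = 4531·136543 − 14646·42242
1 = −14646·861500 + 92407·136543
1 = 92407·7028543 − 753902·861500
So 861500·(-753902) ≡ 1 (mod 7028543), giving 861500⁻¹ ≡ 6274641.
x ≡ 861500⁻¹·6958842 ≡ 6274641·6958842 ≡ 2335834 (mod 7028543).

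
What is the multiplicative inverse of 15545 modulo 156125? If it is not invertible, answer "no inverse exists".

no inverse exists

Euclidean algorithm on 156125, 15545:
156125 = 10×15545 + 675
15545 = 23×675 + 20
675 = 33×20 + 15
20 = 1×15 + 5
15 = 3×5 + 0
The gcd is 5, not 1, hence no inverse exists.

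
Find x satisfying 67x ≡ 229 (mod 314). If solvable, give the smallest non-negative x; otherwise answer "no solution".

219

First find gcd(67, 314):
314 = 4*67 + 46
67 = 1*46 + 21
46 = 2*21 + 4
21 = 5*4 + 1
4 = 4*1 + 0
gcd = 1, so a unique solution mod 314 exists.
Back-substitute for the Bézout coefficients:
1 = 21 − 5·4
1 = −5·46 + 11·21
1 = 11·67 − 16·46
1 = −16·314 + 75·67
So 67·(75) ≡ 1 (mod 314), giving 67⁻¹ ≡ 75.
x ≡ 67⁻¹·229 ≡ 75·229 ≡ 219 (mod 314).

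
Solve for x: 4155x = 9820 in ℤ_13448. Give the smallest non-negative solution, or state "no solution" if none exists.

10764

First find gcd(4155, 13448):
13448 = 3×4155 + 983
4155 = 4×983 + 223
983 = 4×223 + 91
223 = 2×91 + 41
91 = 2×41 + 9
41 = 4×9 + 5
9 = 1×5 + 4
5 = 1×4 + 1
4 = 4×1 + 0
gcd = 1, so a unique solution mod 13448 exists.
Back-substitute for the Bézout coefficients:
1 = 5 − 4
1 = −9 + 2·5
1 = 2·41 − 9·9
1 = −9·91 + 20·41
1 = 20·223 − 49·91
1 = −49·983 + 216·223
1 = 216·4155 − 913·983
1 = −913·13448 + 2955·4155
So 4155·(2955) ≡ 1 (mod 13448), giving 4155⁻¹ ≡ 2955.
x ≡ 4155⁻¹·9820 ≡ 2955·9820 ≡ 10764 (mod 13448).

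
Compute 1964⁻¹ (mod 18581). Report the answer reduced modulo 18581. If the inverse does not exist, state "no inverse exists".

8808

Run Euclid on (18581, 1964):
18581 = 9×1964 + 905
1964 = 2×905 + 154
905 = 5×154 + 135
154 = 1×135 + 19
135 = 7×19 + 2
19 = 9×2 + 1
2 = 2×1 + 0
gcd = 1, so the inverse exists. Back-substitute:
1 = 19 − 9·2
1 = −9·135 + 64·19
1 = 64·154 − 73·135
1 = −73·905 + 429·154
1 = 429·1964 − 931·905
1 = −931·18581 + 8808·1964
So 1964·8808 ≡ 1 (mod 18581).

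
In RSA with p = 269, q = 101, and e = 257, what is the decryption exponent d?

φ(n) = (p−1)(q−1) = 268·100 = 26800.
Need d with 257·d ≡ 1 (mod 26800). Apply the extended Euclidean algorithm:
26800 = 104×257 + 72
257 = 3×72 + 41
72 = 1×41 + 31
41 = 1×31 + 10
31 = 3×10 + 1
10 = 10×1 + 0
Back-substitute:
1 = 31 − 3·10
1 = −3·41 + 4·31
1 = 4·72 − 7·41
1 = −7·257 + 25·72
1 = 25·26800 − 2607·257
So 257·(-2607) ≡ 1 (mod 26800), hence d ≡ -2607 ≡ 24193 (mod 26800).

24193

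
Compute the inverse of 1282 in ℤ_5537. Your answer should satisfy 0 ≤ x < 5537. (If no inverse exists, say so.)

1611

Apply the Euclidean algorithm to 5537 and 1282:
5537 = 4×1282 + 409
1282 = 3×409 + 55
409 = 7×55 + 24
55 = 2×24 + 7
24 = 3×7 + 3
7 = 2×3 + 1
3 = 3×1 + 0
The gcd is 1. Working backward:
1 = 7 − 2·3
1 = −2·24 + 7·7
1 = 7·55 − 16·24
1 = −16·409 + 119·55
1 = 119·1282 − 373·409
1 = −373·5537 + 1611·1282
So 1282·1611 ≡ 1 (mod 5537).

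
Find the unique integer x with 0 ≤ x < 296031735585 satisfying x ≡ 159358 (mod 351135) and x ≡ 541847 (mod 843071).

Write x = 159358 + 351135·k. Then 351135·k ≡ 541847 − 159358 ≡ 382489 (mod 843071).
Need 351135⁻¹ mod 843071. Extended Euclid on (843071, 351135):
843071 = 2×351135 + 140801
351135 = 2×140801 + 69533
140801 = 2×69533 + 1735
69533 = 40×1735 + 133
1735 = 13×133 + 6
133 = 22×6 + 1
6 = 6×1 + 0
Back-substitute:
1 = 133 − 22·6
1 = −22·1735 + 287·133
1 = 287·69533 − 11502·1735
1 = −11502·140801 + 23291·69533
1 = 23291·351135 − 58084·140801
1 = −58084·843071 + 139459·351135
351135⁻¹ ≡ 139459 (mod 843071), so k ≡ 139459·382489 ≡ 431281 (mod 843071).
x = 159358 + 351135·431281 = 151438013293.

151438013293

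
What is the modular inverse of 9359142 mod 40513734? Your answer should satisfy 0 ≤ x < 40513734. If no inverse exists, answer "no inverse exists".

no inverse exists

Euclidean algorithm on 40513734, 9359142:
40513734 = 4*9359142 + 3077166
9359142 = 3*3077166 + 127644
3077166 = 24*127644 + 13710
127644 = 9*13710 + 4254
13710 = 3*4254 + 948
4254 = 4*948 + 462
948 = 2*462 + 24
462 = 19*24 + 6
24 = 4*6 + 0
The gcd is 6, not 1, hence no inverse exists.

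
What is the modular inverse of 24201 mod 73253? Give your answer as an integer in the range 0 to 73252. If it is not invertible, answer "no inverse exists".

62096

Run Euclid on (73253, 24201):
73253 = 3×24201 + 650
24201 = 37×650 + 151
650 = 4×151 + 46
151 = 3×46 + 13
46 = 3×13 + 7
13 = 1×7 + 6
7 = 1×6 + 1
6 = 6×1 + 0
gcd = 1, so the inverse exists. Back-substitute:
1 = 7 − 6
1 = −13 + 2·7
1 = 2·46 − 7·13
1 = −7·151 + 23·46
1 = 23·650 − 99·151
1 = −99·24201 + 3686·650
1 = 3686·73253 − 11157·24201
Hence 24201⁻¹ ≡ -11157 ≡ 62096 (mod 73253).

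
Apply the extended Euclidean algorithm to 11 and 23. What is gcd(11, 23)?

1

Apply Euclid's algorithm to 23 and 11:
23 = 2*11 + 1
11 = 11*1 + 0
gcd(11, 23) = 1.
Back-substituting:
1 = 23 − 2·11
So 1 = (1)·23 + (-2)·11.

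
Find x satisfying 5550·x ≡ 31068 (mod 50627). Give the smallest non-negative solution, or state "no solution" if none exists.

25237

First find gcd(5550, 50627):
50627 = 9·5550 + 677
5550 = 8·677 + 134
677 = 5·134 + 7
134 = 19·7 + 1
7 = 7·1 + 0
gcd = 1, so a unique solution mod 50627 exists.
Back-substitute for the Bézout coefficients:
1 = 134 − 19·7
1 = −19·677 + 96·134
1 = 96·5550 − 787·677
1 = −787·50627 + 7179·5550
So 5550·(7179) ≡ 1 (mod 50627), giving 5550⁻¹ ≡ 7179.
x ≡ 5550⁻¹·31068 ≡ 7179·31068 ≡ 25237 (mod 50627).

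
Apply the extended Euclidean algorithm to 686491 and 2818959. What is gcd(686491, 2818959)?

13

Euclidean algorithm:
2818959 = 4×686491 + 72995
686491 = 9×72995 + 29536
72995 = 2×29536 + 13923
29536 = 2×13923 + 1690
13923 = 8×1690 + 403
1690 = 4×403 + 78
403 = 5×78 + 13
78 = 6×13 + 0
gcd(686491, 2818959) = 13.
Back-substituting:
13 = 403 − 5·78
13 = −5·1690 + 21·403
13 = 21·13923 − 173·1690
13 = −173·29536 + 367·13923
13 = 367·72995 − 907·29536
13 = −907·686491 + 8530·72995
13 = 8530·2818959 − 35027·686491
So 13 = (8530)·2818959 + (-35027)·686491.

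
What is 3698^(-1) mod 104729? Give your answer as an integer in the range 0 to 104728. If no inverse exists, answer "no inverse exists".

gcd(104729, 3698) by repeated division:
104729 = 28·3698 + 1185
3698 = 3·1185 + 143
1185 = 8·143 + 41
143 = 3·41 + 20
41 = 2·20 + 1
20 = 20·1 + 0
Since gcd(3698, 104729) = 1, back-substitute to write 1 as a combination:
1 = 41 − 2·20
1 = −2·143 + 7·41
1 = 7·1185 − 58·143
1 = −58·3698 + 181·1185
1 = 181·104729 − 5126·3698
Hence 3698⁻¹ ≡ -5126 ≡ 99603 (mod 104729).

99603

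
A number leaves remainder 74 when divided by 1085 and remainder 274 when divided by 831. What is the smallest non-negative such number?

199714

Write x = 74 + 1085·k. Then 1085·k ≡ 274 − 74 ≡ 200 (mod 831).
Need 1085⁻¹ mod 831. Extended Euclid on (831, 254):
831 = 3*254 + 69
254 = 3*69 + 47
69 = 1*47 + 22
47 = 2*22 + 3
22 = 7*3 + 1
3 = 3*1 + 0
Back-substitute:
1 = 22 − 7·3
1 = −7·47 + 15·22
1 = 15·69 − 22·47
1 = −22·254 + 81·69
1 = 81·831 − 265·254
1085⁻¹ ≡ 566 (mod 831), so k ≡ 566·200 ≡ 184 (mod 831).
x = 74 + 1085·184 = 199714.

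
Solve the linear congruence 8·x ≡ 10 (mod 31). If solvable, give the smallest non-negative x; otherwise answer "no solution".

9

First find gcd(8, 31):
31 = 3·8 + 7
8 = 1·7 + 1
7 = 7·1 + 0
gcd = 1, so a unique solution mod 31 exists.
Back-substitute for the Bézout coefficients:
1 = 8 − 7
1 = −31 + 4·8
So 8·(4) ≡ 1 (mod 31), giving 8⁻¹ ≡ 4.
x ≡ 8⁻¹·10 ≡ 4·10 ≡ 9 (mod 31).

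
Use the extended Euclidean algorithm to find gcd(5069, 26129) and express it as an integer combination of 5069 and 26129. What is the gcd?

Repeated division:
26129 = 5*5069 + 784
5069 = 6*784 + 365
784 = 2*365 + 54
365 = 6*54 + 41
54 = 1*41 + 13
41 = 3*13 + 2
13 = 6*2 + 1
2 = 2*1 + 0
gcd(5069, 26129) = 1.
Working backward:
1 = 13 − 6·2
1 = −6·41 + 19·13
1 = 19·54 − 25·41
1 = −25·365 + 169·54
1 = 169·784 − 363·365
1 = −363·5069 + 2347·784
1 = 2347·26129 − 12098·5069
So 1 = (2347)·26129 + (-12098)·5069.

1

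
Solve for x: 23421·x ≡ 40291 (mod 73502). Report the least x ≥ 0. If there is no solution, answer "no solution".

First find gcd(23421, 73502):
73502 = 3·23421 + 3239
23421 = 7·3239 + 748
3239 = 4·748 + 247
748 = 3·247 + 7
247 = 35·7 + 2
7 = 3·2 + 1
2 = 2·1 + 0
gcd = 1, so a unique solution mod 73502 exists.
Back-substitute for the Bézout coefficients:
1 = 7 − 3·2
1 = −3·247 + 106·7
1 = 106·748 − 321·247
1 = −321·3239 + 1390·748
1 = 1390·23421 − 10051·3239
1 = −10051·73502 + 31543·23421
So 23421·(31543) ≡ 1 (mod 73502), giving 23421⁻¹ ≡ 31543.
x ≡ 23421⁻¹·40291 ≡ 31543·40291 ≡ 49433 (mod 73502).

49433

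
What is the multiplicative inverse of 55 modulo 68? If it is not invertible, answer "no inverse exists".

Run Euclid on (68, 55):
68 = 1·55 + 13
55 = 4·13 + 3
13 = 4·3 + 1
3 = 3·1 + 0
gcd = 1, so the inverse exists. Back-substitute:
1 = 13 − 4·3
1 = −4·55 + 17·13
1 = 17·68 − 21·55
Hence 55⁻¹ ≡ -21 ≡ 47 (mod 68).

47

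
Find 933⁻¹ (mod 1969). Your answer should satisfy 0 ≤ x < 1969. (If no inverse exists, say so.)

1644

Extended Euclidean algorithm:
1969 = 2·933 + 103
933 = 9·103 + 6
103 = 17·6 + 1
6 = 6·1 + 0
gcd = 1, so the inverse exists. Back-substitute:
1 = 103 − 17·6
1 = −17·933 + 154·103
1 = 154·1969 − 325·933
Thus 933·(-325) ≡ 1 (mod 1969); reducing, -325 mod 1969 = 1644.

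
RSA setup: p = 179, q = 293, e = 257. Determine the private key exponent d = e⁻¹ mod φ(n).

5865

φ(n) = (p−1)(q−1) = 178·292 = 51976.
Need d with 257·d ≡ 1 (mod 51976). Apply the extended Euclidean algorithm:
51976 = 202·257 + 62
257 = 4·62 + 9
62 = 6·9 + 8
9 = 1·8 + 1
8 = 8·1 + 0
Back-substitute:
1 = 9 − 8
1 = −62 + 7·9
1 = 7·257 − 29·62
1 = −29·51976 + 5865·257
So 257·5865 ≡ 1 (mod 51976), hence d = 5865.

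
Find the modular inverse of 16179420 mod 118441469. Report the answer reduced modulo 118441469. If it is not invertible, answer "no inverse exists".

Run Euclid on (118441469, 16179420):
118441469 = 7·16179420 + 5185529
16179420 = 3·5185529 + 622833
5185529 = 8·622833 + 202865
622833 = 3·202865 + 14238
202865 = 14·14238 + 3533
14238 = 4·3533 + 106
3533 = 33·106 + 35
106 = 3·35 + 1
35 = 35·1 + 0
The gcd is 1. Working backward:
1 = 106 − 3·35
1 = −3·3533 + 100·106
1 = 100·14238 − 403·3533
1 = −403·202865 + 5742·14238
1 = 5742·622833 − 17629·202865
1 = −17629·5185529 + 146774·622833
1 = 146774·16179420 − 457951·5185529
1 = −457951·118441469 + 3352431·16179420
So 16179420·3352431 ≡ 1 (mod 118441469).

3352431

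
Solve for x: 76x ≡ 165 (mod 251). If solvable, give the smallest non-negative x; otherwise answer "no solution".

164

First find gcd(76, 251):
251 = 3*76 + 23
76 = 3*23 + 7
23 = 3*7 + 2
7 = 3*2 + 1
2 = 2*1 + 0
gcd = 1, so a unique solution mod 251 exists.
Back-substitute for the Bézout coefficients:
1 = 7 − 3·2
1 = −3·23 + 10·7
1 = 10·76 − 33·23
1 = −33·251 + 109·76
So 76·(109) ≡ 1 (mod 251), giving 76⁻¹ ≡ 109.
x ≡ 76⁻¹·165 ≡ 109·165 ≡ 164 (mod 251).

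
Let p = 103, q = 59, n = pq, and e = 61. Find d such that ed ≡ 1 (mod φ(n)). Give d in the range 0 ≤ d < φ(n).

97

φ(n) = (p−1)(q−1) = 102·58 = 5916.
Need d with 61·d ≡ 1 (mod 5916). Apply the extended Euclidean algorithm:
5916 = 96×61 + 60
61 = 1×60 + 1
60 = 60×1 + 0
Back-substitute:
1 = 61 − 60
1 = −5916 + 97·61
So 61·97 ≡ 1 (mod 5916), hence d = 97.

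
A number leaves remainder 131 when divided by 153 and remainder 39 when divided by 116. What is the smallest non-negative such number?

5027

Write x = 131 + 153·k. Then 153·k ≡ 39 − 131 ≡ 24 (mod 116).
Need 153⁻¹ mod 116. Extended Euclid on (116, 37):
116 = 3·37 + 5
37 = 7·5 + 2
5 = 2·2 + 1
2 = 2·1 + 0
Back-substitute:
1 = 5 − 2·2
1 = −2·37 + 15·5
1 = 15·116 − 47·37
153⁻¹ ≡ 69 (mod 116), so k ≡ 69·24 ≡ 32 (mod 116).
x = 131 + 153·32 = 5027.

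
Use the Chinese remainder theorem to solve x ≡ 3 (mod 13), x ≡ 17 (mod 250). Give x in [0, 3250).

Write x = 3 + 13·k. Then 13·k ≡ 17 − 3 ≡ 14 (mod 250).
Need 13⁻¹ mod 250. Extended Euclid on (250, 13):
250 = 19×13 + 3
13 = 4×3 + 1
3 = 3×1 + 0
Back-substitute:
1 = 13 − 4·3
1 = −4·250 + 77·13
13⁻¹ ≡ 77 (mod 250), so k ≡ 77·14 ≡ 78 (mod 250).
x = 3 + 13·78 = 1017.

1017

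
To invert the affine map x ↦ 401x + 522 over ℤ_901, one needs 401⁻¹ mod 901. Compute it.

Extended Euclidean algorithm:
901 = 2*401 + 99
401 = 4*99 + 5
99 = 19*5 + 4
5 = 1*4 + 1
4 = 4*1 + 0
Since gcd(401, 901) = 1, back-substitute to write 1 as a combination:
1 = 5 − 4
1 = −99 + 20·5
1 = 20·401 − 81·99
1 = −81·901 + 182·401
So 401·182 ≡ 1 (mod 901).

182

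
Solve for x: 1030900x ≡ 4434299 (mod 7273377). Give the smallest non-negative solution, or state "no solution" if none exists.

1627769

First find gcd(1030900, 7273377):
7273377 = 7*1030900 + 57077
1030900 = 18*57077 + 3514
57077 = 16*3514 + 853
3514 = 4*853 + 102
853 = 8*102 + 37
102 = 2*37 + 28
37 = 1*28 + 9
28 = 3*9 + 1
9 = 9*1 + 0
gcd = 1, so a unique solution mod 7273377 exists.
Back-substitute for the Bézout coefficients:
1 = 28 − 3·9
1 = −3·37 + 4·28
1 = 4·102 − 11·37
1 = −11·853 + 92·102
1 = 92·3514 − 379·853
1 = −379·57077 + 6156·3514
1 = 6156·1030900 − 111187·57077
1 = −111187·7273377 + 784465·1030900
So 1030900·(784465) ≡ 1 (mod 7273377), giving 1030900⁻¹ ≡ 784465.
x ≡ 1030900⁻¹·4434299 ≡ 784465·4434299 ≡ 1627769 (mod 7273377).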